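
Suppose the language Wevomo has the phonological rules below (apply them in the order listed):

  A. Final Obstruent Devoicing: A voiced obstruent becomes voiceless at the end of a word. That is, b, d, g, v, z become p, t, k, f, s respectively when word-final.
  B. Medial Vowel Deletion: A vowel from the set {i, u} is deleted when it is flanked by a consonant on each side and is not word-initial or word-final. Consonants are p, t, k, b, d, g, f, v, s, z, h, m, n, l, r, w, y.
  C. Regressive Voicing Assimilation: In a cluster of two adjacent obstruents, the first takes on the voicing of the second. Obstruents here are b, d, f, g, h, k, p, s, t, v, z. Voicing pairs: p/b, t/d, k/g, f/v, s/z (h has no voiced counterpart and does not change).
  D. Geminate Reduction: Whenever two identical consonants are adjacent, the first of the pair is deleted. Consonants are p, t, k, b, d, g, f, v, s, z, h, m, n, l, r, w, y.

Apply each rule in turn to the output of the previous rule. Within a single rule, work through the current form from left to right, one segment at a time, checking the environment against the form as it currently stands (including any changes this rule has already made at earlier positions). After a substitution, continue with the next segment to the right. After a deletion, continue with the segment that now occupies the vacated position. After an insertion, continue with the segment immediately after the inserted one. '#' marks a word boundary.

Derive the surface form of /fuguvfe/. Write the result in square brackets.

[vgfe]

A Final Obstruent Devoicing: no change — [fuguvfe]
B Medial Vowel Deletion: [fuguvfe] → [fgvfe]
C Regressive Voicing Assimilation: [fgvfe] → [vgffe]
D Geminate Reduction: [vgffe] → [vgfe]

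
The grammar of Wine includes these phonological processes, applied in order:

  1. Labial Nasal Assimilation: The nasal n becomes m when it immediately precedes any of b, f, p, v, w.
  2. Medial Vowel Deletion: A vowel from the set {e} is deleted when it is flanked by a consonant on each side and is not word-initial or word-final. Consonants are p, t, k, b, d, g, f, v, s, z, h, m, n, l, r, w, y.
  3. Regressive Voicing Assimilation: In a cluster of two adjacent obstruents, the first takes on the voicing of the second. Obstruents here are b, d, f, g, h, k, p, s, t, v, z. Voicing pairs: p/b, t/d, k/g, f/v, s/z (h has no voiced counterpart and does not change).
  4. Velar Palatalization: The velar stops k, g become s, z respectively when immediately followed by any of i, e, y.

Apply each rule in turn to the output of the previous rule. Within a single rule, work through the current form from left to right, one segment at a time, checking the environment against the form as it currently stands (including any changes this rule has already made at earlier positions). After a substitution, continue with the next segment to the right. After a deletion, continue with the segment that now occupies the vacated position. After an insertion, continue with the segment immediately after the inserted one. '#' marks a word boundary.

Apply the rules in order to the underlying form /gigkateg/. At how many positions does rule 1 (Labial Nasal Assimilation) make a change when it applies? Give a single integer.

1 Labial Nasal Assimilation: no change — [gigkateg]
2 Medial Vowel Deletion: [gigkateg] → [gigkatg]
3 Regressive Voicing Assimilation: [gigkatg] → [gikkadg]
4 Velar Palatalization: [gikkadg] → [zikkadg]
Rule 1 changed 0 position(s).

0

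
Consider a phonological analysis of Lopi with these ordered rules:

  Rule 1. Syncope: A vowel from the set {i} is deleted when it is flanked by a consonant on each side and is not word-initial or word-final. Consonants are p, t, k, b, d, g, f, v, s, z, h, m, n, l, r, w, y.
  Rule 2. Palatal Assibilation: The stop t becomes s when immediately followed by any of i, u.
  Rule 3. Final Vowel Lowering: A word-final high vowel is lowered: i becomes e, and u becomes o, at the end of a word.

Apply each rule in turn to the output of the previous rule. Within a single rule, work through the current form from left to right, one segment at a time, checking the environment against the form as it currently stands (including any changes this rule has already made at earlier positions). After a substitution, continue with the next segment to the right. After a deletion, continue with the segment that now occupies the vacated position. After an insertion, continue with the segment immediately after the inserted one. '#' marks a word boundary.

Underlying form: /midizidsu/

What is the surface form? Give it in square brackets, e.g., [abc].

Rule 1 Syncope: [midizidsu] → [mdzdsu]
Rule 2 Palatal Assibilation: no change — [mdzdsu]
Rule 3 Final Vowel Lowering: [mdzdsu] → [mdzdso]

[mdzdso]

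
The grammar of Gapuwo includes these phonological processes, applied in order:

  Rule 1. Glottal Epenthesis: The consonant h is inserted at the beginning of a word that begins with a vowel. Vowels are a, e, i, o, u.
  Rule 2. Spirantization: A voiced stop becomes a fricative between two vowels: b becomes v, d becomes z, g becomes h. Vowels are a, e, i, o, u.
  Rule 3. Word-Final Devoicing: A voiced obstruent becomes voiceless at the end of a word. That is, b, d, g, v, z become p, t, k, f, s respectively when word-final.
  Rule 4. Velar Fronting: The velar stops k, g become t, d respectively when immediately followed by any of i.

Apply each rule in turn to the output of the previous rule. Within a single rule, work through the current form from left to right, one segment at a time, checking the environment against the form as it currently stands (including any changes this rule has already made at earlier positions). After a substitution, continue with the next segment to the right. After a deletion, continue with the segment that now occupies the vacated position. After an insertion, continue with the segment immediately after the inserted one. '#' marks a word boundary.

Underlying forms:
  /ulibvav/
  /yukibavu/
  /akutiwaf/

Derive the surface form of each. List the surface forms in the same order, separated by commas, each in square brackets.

/ulibvav/:
  Rule 1 Glottal Epenthesis: [ulibvav] → [hulibvav]
  Rule 2 Spirantization: no change — [hulibvav]
  Rule 3 Word-Final Devoicing: [hulibvav] → [hulibvaf]
  Rule 4 Velar Fronting: no change — [hulibvaf]
/yukibavu/:
  Rule 1 Glottal Epenthesis: no change — [yukibavu]
  Rule 2 Spirantization: [yukibavu] → [yukivavu]
  Rule 3 Word-Final Devoicing: no change — [yukivavu]
  Rule 4 Velar Fronting: [yukivavu] → [yutivavu]
/akutiwaf/:
  Rule 1 Glottal Epenthesis: [akutiwaf] → [hakutiwaf]
  Rule 2 Spirantization: no change — [hakutiwaf]
  Rule 3 Word-Final Devoicing: no change — [hakutiwaf]
  Rule 4 Velar Fronting: no change — [hakutiwaf]

[hulibvaf], [yutivavu], [hakutiwaf]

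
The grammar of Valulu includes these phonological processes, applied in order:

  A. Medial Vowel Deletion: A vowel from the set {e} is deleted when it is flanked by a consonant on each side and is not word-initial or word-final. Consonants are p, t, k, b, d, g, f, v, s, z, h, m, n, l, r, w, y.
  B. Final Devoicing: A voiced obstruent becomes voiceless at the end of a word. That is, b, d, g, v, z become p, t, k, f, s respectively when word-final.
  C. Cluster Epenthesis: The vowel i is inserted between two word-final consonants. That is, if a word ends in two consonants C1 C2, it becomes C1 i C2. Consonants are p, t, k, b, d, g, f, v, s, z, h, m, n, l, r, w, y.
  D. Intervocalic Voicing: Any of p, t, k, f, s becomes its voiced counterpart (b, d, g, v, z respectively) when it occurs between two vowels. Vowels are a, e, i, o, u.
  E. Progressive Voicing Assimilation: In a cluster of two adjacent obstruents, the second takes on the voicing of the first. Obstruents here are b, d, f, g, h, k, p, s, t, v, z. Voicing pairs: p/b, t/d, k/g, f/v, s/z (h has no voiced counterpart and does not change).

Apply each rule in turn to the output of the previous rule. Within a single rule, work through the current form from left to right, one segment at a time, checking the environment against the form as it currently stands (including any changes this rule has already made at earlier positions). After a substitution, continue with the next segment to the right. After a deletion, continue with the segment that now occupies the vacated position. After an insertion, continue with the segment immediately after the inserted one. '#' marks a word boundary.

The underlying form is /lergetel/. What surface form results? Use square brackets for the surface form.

[lrgdil]

A Medial Vowel Deletion: [lergetel] → [lrgtl]
B Final Devoicing: no change — [lrgtl]
C Cluster Epenthesis: [lrgtl] → [lrgtil]
D Intervocalic Voicing: no change — [lrgtil]
E Progressive Voicing Assimilation: [lrgtil] → [lrgdil]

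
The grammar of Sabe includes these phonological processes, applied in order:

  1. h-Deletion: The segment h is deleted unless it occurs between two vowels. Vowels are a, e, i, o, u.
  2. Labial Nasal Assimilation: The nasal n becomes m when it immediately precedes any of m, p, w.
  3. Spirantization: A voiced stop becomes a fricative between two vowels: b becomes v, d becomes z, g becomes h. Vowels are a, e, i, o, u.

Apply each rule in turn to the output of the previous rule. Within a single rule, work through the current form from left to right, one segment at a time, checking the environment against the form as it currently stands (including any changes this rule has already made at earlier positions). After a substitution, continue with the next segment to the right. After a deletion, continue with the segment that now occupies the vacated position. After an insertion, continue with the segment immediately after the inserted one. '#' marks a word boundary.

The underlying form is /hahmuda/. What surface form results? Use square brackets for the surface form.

[amuza]

1 h-Deletion: [hahmuda] → [amuda]
2 Labial Nasal Assimilation: no change — [amuda]
3 Spirantization: [amuda] → [amuza]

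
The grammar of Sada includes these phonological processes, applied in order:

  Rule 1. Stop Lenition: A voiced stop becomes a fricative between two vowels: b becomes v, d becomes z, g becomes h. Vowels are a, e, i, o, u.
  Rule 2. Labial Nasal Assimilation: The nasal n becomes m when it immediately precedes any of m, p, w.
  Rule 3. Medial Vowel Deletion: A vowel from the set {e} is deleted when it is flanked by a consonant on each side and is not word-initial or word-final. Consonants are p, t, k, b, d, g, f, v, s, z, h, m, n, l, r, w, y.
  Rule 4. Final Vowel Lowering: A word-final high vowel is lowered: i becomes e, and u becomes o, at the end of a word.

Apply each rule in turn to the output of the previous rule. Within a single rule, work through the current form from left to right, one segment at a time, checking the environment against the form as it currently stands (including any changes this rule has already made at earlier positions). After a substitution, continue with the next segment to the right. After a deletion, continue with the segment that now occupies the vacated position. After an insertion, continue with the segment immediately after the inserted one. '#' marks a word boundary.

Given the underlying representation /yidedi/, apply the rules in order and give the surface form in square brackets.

Rule 1 Stop Lenition: [yidedi] → [yizezi]
Rule 2 Labial Nasal Assimilation: no change — [yizezi]
Rule 3 Medial Vowel Deletion: [yizezi] → [yizzi]
Rule 4 Final Vowel Lowering: [yizzi] → [yizze]

[yizze]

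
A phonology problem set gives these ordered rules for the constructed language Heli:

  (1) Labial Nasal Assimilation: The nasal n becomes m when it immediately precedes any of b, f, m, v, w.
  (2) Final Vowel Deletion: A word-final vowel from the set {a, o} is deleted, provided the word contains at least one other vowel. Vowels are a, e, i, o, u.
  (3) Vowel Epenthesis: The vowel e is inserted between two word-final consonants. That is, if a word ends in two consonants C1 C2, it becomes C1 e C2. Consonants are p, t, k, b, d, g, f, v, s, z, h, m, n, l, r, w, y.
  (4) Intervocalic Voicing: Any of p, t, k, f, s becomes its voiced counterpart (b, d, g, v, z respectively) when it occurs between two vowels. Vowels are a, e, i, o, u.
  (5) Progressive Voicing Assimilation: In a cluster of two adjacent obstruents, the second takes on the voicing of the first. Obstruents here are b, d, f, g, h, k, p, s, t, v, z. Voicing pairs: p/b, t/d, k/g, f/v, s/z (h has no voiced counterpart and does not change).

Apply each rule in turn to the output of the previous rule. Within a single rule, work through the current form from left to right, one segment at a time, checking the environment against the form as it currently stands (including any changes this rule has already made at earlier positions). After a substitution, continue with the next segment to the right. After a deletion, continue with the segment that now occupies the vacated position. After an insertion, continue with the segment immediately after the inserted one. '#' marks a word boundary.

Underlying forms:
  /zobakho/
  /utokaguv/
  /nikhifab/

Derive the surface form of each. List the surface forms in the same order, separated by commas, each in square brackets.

/zobakho/:
  (1) Labial Nasal Assimilation: no change — [zobakho]
  (2) Final Vowel Deletion: [zobakho] → [zobakh]
  (3) Vowel Epenthesis: [zobakh] → [zobakeh]
  (4) Intervocalic Voicing: [zobakeh] → [zobageh]
  (5) Progressive Voicing Assimilation: no change — [zobageh]
/utokaguv/:
  (1) Labial Nasal Assimilation: no change — [utokaguv]
  (2) Final Vowel Deletion: no change — [utokaguv]
  (3) Vowel Epenthesis: no change — [utokaguv]
  (4) Intervocalic Voicing: [utokaguv] → [udogaguv]
  (5) Progressive Voicing Assimilation: no change — [udogaguv]
/nikhifab/:
  (1) Labial Nasal Assimilation: no change — [nikhifab]
  (2) Final Vowel Deletion: no change — [nikhifab]
  (3) Vowel Epenthesis: no change — [nikhifab]
  (4) Intervocalic Voicing: [nikhifab] → [nikhivab]
  (5) Progressive Voicing Assimilation: no change — [nikhivab]

[zobageh], [udogaguv], [nikhivab]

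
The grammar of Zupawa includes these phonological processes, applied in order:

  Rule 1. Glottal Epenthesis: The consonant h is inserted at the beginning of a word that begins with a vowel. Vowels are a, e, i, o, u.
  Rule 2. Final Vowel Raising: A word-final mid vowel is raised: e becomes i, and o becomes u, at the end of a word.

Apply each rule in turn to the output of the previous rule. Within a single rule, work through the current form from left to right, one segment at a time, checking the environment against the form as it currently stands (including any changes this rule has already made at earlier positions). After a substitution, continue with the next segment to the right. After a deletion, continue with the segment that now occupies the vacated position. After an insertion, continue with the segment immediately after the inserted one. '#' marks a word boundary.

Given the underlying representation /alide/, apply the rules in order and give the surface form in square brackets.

[halidi]

Rule 1 Glottal Epenthesis: [alide] → [halide]
Rule 2 Final Vowel Raising: [halide] → [halidi]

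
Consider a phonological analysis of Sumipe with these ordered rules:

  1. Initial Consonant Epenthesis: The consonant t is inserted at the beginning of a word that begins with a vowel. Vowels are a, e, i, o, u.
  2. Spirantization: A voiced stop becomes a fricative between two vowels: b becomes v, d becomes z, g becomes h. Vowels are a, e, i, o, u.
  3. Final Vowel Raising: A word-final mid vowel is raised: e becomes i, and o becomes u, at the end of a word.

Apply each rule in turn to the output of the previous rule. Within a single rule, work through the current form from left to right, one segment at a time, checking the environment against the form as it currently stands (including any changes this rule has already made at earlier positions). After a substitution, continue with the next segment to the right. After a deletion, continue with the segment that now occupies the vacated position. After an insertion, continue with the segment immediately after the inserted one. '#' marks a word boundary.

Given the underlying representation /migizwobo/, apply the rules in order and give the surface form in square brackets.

[mihizwovu]

1 Initial Consonant Epenthesis: no change — [migizwobo]
2 Spirantization: [migizwobo] → [mihizwovo]
3 Final Vowel Raising: [mihizwovo] → [mihizwovu]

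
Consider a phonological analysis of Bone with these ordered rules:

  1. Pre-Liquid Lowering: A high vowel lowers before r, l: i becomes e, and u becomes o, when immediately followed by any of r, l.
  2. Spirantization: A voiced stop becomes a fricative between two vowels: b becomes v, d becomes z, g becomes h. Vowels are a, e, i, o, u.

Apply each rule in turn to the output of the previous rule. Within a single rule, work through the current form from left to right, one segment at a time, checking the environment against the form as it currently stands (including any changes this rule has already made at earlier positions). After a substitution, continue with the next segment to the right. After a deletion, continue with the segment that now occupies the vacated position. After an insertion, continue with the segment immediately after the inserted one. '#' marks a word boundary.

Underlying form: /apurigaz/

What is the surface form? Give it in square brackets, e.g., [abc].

[aporihaz]

1 Pre-Liquid Lowering: [apurigaz] → [aporigaz]
2 Spirantization: [aporigaz] → [aporihaz]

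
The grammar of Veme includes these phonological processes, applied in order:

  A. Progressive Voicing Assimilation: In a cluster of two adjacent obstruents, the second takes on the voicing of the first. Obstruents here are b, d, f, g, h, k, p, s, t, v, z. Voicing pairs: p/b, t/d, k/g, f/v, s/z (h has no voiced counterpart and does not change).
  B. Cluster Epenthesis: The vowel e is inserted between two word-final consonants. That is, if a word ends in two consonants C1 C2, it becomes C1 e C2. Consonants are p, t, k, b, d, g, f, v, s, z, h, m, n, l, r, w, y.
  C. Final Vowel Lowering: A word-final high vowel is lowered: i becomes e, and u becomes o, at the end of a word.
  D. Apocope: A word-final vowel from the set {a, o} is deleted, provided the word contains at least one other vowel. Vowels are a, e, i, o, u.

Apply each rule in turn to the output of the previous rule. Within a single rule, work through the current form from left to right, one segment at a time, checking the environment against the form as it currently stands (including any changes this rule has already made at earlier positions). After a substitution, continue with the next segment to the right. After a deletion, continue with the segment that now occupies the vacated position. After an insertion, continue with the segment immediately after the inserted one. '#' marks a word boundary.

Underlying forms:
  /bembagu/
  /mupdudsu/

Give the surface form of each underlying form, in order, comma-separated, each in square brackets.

[bembag], [muptudz]

/bembagu/:
  A Progressive Voicing Assimilation: no change — [bembagu]
  B Cluster Epenthesis: no change — [bembagu]
  C Final Vowel Lowering: [bembagu] → [bembago]
  D Apocope: [bembago] → [bembag]
/mupdudsu/:
  A Progressive Voicing Assimilation: [mupdudsu] → [muptudzu]
  B Cluster Epenthesis: no change — [muptudzu]
  C Final Vowel Lowering: [muptudzu] → [muptudzo]
  D Apocope: [muptudzo] → [muptudz]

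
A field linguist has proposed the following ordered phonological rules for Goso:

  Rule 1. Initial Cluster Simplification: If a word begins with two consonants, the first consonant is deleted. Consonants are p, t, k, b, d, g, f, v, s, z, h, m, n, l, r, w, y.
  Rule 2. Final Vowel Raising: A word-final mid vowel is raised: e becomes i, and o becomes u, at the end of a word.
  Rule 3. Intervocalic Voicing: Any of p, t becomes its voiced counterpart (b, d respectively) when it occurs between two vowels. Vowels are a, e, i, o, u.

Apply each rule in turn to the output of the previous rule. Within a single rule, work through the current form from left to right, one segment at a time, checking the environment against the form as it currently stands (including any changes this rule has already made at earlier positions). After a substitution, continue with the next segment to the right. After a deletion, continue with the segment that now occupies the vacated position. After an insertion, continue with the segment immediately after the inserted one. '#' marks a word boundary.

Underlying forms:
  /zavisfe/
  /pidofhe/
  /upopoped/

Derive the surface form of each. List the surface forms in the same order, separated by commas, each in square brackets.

[zavisfi], [pidofhi], [ubobobed]

/zavisfe/:
  Rule 1 Initial Cluster Simplification: no change — [zavisfe]
  Rule 2 Final Vowel Raising: [zavisfe] → [zavisfi]
  Rule 3 Intervocalic Voicing: no change — [zavisfi]
/pidofhe/:
  Rule 1 Initial Cluster Simplification: no change — [pidofhe]
  Rule 2 Final Vowel Raising: [pidofhe] → [pidofhi]
  Rule 3 Intervocalic Voicing: no change — [pidofhi]
/upopoped/:
  Rule 1 Initial Cluster Simplification: no change — [upopoped]
  Rule 2 Final Vowel Raising: no change — [upopoped]
  Rule 3 Intervocalic Voicing: [upopoped] → [ubobobed]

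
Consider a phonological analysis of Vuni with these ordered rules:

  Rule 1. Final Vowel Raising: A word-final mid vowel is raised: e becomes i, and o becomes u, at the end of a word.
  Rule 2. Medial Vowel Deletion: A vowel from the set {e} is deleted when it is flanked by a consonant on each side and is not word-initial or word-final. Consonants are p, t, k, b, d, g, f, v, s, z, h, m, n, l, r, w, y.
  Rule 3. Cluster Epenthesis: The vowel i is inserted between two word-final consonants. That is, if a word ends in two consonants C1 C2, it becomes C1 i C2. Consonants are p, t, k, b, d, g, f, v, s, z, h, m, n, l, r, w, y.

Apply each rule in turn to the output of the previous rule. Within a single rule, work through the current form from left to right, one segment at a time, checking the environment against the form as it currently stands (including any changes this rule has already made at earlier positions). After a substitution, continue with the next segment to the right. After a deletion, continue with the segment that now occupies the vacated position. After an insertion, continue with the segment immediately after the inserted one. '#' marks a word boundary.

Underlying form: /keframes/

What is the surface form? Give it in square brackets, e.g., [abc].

[kframis]

Rule 1 Final Vowel Raising: no change — [keframes]
Rule 2 Medial Vowel Deletion: [keframes] → [kframs]
Rule 3 Cluster Epenthesis: [kframs] → [kframis]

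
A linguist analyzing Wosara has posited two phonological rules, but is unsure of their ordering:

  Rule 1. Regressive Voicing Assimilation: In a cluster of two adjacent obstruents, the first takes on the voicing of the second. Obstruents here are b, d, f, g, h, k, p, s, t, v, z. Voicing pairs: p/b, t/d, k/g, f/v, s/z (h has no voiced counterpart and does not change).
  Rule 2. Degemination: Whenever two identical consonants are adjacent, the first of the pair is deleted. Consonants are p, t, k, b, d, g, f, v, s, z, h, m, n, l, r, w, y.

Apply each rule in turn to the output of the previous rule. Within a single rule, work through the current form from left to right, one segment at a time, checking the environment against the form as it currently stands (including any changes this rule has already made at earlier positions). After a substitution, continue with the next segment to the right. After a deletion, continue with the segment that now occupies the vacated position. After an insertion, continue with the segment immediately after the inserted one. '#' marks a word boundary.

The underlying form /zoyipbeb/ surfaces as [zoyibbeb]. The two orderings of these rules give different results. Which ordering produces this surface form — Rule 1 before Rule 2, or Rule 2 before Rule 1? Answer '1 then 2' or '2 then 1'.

2 then 1

Order 1 then 2:
  1 Regressive Voicing Assimilation: [zoyipbeb] → [zoyibbeb]
  2 Degemination: [zoyibbeb] → [zoyibeb]
  result: [zoyibeb]
Order 2 then 1:
  2 Degemination: no change — [zoyipbeb]
  1 Regressive Voicing Assimilation: [zoyipbeb] → [zoyibbeb]
  result: [zoyibbeb]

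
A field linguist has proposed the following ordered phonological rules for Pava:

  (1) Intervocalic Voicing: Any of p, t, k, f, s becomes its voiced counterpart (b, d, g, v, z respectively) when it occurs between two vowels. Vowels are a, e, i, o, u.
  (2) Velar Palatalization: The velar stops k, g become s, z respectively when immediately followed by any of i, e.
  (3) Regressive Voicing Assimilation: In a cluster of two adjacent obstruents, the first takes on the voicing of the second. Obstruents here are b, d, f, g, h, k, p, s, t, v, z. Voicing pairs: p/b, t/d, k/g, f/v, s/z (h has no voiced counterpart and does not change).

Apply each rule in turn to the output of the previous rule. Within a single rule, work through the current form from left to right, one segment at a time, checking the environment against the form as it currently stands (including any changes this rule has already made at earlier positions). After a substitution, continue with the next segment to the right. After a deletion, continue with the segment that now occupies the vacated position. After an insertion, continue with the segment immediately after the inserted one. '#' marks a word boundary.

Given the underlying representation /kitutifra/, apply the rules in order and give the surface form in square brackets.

(1) Intervocalic Voicing: [kitutifra] → [kidudifra]
(2) Velar Palatalization: [kidudifra] → [sidudifra]
(3) Regressive Voicing Assimilation: no change — [sidudifra]

[sidudifra]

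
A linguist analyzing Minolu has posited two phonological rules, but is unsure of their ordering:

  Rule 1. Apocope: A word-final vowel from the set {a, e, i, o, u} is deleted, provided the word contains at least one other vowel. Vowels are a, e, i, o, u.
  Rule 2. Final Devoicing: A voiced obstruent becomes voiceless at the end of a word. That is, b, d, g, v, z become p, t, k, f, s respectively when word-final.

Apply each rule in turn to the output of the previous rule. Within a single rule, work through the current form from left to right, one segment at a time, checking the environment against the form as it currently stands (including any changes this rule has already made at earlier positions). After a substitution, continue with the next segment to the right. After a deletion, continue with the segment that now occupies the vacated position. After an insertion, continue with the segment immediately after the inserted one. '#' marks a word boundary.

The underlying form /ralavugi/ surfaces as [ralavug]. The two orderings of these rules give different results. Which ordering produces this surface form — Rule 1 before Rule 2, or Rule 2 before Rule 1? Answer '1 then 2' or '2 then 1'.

2 then 1

Order 1 then 2:
  1 Apocope: [ralavugi] → [ralavug]
  2 Final Devoicing: [ralavug] → [ralavuk]
  result: [ralavuk]
Order 2 then 1:
  2 Final Devoicing: no change — [ralavugi]
  1 Apocope: [ralavugi] → [ralavug]
  result: [ralavug]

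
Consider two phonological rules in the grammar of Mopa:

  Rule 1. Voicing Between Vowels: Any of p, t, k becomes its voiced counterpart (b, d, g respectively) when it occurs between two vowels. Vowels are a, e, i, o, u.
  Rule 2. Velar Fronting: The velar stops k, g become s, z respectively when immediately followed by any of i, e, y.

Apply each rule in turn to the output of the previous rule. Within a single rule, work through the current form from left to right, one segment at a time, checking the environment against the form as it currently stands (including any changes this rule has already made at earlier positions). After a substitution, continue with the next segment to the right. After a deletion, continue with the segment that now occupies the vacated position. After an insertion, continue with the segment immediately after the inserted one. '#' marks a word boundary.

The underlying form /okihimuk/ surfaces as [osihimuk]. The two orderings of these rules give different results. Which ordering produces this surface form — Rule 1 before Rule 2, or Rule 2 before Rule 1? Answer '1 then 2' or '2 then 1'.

Order 1 then 2:
  1 Voicing Between Vowels: [okihimuk] → [ogihimuk]
  2 Velar Fronting: [ogihimuk] → [ozihimuk]
  result: [ozihimuk]
Order 2 then 1:
  2 Velar Fronting: [okihimuk] → [osihimuk]
  1 Voicing Between Vowels: no change — [osihimuk]
  result: [osihimuk]

2 then 1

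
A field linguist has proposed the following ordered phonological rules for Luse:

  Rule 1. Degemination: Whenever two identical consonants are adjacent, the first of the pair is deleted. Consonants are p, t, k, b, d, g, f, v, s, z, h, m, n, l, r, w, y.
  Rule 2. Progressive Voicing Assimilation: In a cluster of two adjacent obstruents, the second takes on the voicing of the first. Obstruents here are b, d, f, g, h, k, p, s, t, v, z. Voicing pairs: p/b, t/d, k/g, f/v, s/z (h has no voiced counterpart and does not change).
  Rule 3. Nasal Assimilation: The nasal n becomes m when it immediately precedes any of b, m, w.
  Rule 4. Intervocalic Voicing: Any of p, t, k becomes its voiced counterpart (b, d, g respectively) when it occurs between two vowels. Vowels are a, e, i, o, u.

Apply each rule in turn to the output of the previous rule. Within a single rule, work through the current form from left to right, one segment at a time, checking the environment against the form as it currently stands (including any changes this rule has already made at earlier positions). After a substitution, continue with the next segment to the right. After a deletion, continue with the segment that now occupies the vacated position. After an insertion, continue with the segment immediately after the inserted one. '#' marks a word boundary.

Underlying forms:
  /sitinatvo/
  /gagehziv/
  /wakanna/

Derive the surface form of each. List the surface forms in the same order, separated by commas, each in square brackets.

[sidinatfo], [gagehsiv], [wagana]

/sitinatvo/:
  Rule 1 Degemination: no change — [sitinatvo]
  Rule 2 Progressive Voicing Assimilation: [sitinatvo] → [sitinatfo]
  Rule 3 Nasal Assimilation: no change — [sitinatfo]
  Rule 4 Intervocalic Voicing: [sitinatfo] → [sidinatfo]
/gagehziv/:
  Rule 1 Degemination: no change — [gagehziv]
  Rule 2 Progressive Voicing Assimilation: [gagehziv] → [gagehsiv]
  Rule 3 Nasal Assimilation: no change — [gagehsiv]
  Rule 4 Intervocalic Voicing: no change — [gagehsiv]
/wakanna/:
  Rule 1 Degemination: [wakanna] → [wakana]
  Rule 2 Progressive Voicing Assimilation: no change — [wakana]
  Rule 3 Nasal Assimilation: no change — [wakana]
  Rule 4 Intervocalic Voicing: [wakana] → [wagana]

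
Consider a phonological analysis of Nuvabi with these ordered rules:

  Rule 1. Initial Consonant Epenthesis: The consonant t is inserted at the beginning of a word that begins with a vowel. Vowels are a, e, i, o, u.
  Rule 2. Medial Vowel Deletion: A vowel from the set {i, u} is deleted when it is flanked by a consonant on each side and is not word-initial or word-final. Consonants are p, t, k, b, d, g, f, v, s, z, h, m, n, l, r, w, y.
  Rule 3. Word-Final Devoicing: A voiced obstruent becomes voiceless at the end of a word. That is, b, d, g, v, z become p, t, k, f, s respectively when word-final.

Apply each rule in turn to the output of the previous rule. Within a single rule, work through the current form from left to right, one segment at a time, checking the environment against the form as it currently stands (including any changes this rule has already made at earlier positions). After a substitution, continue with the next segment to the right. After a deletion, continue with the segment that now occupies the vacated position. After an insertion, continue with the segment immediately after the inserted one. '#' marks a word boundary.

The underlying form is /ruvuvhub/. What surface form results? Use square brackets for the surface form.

Rule 1 Initial Consonant Epenthesis: no change — [ruvuvhub]
Rule 2 Medial Vowel Deletion: [ruvuvhub] → [rvvhb]
Rule 3 Word-Final Devoicing: [rvvhb] → [rvvhp]

[rvvhp]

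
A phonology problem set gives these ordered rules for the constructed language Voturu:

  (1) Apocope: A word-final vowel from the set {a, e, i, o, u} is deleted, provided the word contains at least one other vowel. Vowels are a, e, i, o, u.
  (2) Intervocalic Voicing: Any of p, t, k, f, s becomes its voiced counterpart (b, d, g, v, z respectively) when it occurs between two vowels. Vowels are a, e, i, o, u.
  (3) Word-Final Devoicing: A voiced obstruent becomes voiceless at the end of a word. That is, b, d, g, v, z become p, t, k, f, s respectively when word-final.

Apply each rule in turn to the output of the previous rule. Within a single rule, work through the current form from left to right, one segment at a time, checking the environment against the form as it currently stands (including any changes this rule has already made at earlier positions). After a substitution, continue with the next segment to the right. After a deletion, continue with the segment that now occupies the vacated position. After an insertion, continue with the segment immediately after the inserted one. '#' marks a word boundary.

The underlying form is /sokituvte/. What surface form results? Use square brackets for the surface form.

(1) Apocope: [sokituvte] → [sokituvt]
(2) Intervocalic Voicing: [sokituvt] → [sogiduvt]
(3) Word-Final Devoicing: no change — [sogiduvt]

[sogiduvt]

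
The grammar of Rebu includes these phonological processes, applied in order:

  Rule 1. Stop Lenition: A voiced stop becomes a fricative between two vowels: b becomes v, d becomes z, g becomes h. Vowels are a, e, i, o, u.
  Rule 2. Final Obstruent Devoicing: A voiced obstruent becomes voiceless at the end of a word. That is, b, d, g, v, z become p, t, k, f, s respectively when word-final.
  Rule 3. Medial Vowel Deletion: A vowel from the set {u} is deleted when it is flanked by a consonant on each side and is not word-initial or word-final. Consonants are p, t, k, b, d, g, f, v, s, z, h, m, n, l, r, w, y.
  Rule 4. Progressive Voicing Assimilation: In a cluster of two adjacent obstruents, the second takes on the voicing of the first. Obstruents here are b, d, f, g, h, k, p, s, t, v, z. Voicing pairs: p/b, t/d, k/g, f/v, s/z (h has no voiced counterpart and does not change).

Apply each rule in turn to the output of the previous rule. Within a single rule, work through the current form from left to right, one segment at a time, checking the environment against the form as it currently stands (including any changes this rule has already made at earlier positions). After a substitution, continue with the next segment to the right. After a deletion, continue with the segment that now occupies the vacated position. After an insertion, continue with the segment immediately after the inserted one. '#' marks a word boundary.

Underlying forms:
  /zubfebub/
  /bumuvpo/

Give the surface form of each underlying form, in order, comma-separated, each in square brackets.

/zubfebub/:
  Rule 1 Stop Lenition: [zubfebub] → [zubfevub]
  Rule 2 Final Obstruent Devoicing: [zubfevub] → [zubfevup]
  Rule 3 Medial Vowel Deletion: [zubfevup] → [zbfevp]
  Rule 4 Progressive Voicing Assimilation: [zbfevp] → [zbvevb]
/bumuvpo/:
  Rule 1 Stop Lenition: no change — [bumuvpo]
  Rule 2 Final Obstruent Devoicing: no change — [bumuvpo]
  Rule 3 Medial Vowel Deletion: [bumuvpo] → [bmvpo]
  Rule 4 Progressive Voicing Assimilation: [bmvpo] → [bmvbo]

[zbvevb], [bmvbo]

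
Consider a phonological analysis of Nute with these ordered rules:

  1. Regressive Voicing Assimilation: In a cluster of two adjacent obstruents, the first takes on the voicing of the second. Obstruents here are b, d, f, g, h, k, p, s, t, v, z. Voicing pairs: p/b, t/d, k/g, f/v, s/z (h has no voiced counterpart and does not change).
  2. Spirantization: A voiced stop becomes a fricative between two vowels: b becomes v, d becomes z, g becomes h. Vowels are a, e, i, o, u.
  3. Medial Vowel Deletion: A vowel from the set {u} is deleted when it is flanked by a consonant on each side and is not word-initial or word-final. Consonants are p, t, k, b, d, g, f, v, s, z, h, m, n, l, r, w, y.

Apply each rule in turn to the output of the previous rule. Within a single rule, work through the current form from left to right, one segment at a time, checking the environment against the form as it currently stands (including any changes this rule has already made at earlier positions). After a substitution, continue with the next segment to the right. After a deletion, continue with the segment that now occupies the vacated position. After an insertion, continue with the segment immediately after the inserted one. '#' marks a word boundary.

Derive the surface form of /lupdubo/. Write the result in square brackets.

[lbdvo]

1 Regressive Voicing Assimilation: [lupdubo] → [lubdubo]
2 Spirantization: [lubdubo] → [lubduvo]
3 Medial Vowel Deletion: [lubduvo] → [lbdvo]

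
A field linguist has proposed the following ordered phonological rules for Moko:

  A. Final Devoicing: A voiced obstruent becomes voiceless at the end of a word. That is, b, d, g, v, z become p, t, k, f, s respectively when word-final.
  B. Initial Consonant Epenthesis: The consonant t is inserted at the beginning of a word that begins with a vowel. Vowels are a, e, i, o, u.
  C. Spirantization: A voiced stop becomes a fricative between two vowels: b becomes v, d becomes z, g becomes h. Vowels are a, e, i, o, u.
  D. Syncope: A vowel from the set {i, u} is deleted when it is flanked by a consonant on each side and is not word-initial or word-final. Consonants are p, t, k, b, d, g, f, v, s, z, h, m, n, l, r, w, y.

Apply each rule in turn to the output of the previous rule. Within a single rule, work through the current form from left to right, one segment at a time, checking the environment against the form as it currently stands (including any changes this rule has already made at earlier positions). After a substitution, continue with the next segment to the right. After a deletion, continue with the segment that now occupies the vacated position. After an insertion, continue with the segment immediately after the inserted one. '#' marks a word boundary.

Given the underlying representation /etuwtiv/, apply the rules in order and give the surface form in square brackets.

[tetwtf]

A Final Devoicing: [etuwtiv] → [etuwtif]
B Initial Consonant Epenthesis: [etuwtif] → [tetuwtif]
C Spirantization: no change — [tetuwtif]
D Syncope: [tetuwtif] → [tetwtf]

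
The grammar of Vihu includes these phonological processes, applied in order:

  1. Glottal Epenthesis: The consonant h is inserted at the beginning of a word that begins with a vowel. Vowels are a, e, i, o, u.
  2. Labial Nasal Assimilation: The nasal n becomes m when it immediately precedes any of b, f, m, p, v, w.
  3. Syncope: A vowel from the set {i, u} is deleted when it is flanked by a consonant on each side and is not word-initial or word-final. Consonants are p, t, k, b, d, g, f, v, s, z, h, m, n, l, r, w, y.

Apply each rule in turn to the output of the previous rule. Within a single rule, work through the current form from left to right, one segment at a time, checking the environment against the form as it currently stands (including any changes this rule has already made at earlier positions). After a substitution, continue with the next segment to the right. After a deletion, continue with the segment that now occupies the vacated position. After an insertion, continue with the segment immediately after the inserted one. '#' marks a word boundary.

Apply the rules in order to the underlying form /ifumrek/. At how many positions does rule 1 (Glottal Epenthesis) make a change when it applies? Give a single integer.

1 Glottal Epenthesis: [ifumrek] → [hifumrek]
2 Labial Nasal Assimilation: no change — [hifumrek]
3 Syncope: [hifumrek] → [hfmrek]
Rule 1 changed 1 position(s).

1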